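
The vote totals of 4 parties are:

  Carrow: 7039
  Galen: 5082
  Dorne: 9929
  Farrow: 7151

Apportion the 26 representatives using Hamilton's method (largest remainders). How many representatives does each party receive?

The standard divisor is 29201/26 ≈ 1123.115.
Standard quotas: Carrow 6.2674, Galen 4.5249, Dorne 8.8406, Farrow 6.3671.
Lower quotas: Carrow 6, Galen 4, Dorne 8, Farrow 6 (sum 24, leaving 2 seats).
Remainders in descending order: Dorne 0.8406, Galen 0.5249, Farrow 0.3671, Carrow 0.2674.
Largest remainders: Dorne, Galen receive the extra seats.

Carrow 6, Galen 5, Dorne 9, Farrow 6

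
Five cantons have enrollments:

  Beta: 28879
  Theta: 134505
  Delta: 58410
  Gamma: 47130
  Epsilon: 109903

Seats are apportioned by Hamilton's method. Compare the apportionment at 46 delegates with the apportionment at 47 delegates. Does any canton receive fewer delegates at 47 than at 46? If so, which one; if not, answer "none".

Beta

At 46 seats: Beta 4, Theta 16, Delta 7, Gamma 6, Epsilon 13.
At 47 seats: Beta 3, Theta 17, Delta 7, Gamma 6, Epsilon 14.
Beta drops from 4 to 3.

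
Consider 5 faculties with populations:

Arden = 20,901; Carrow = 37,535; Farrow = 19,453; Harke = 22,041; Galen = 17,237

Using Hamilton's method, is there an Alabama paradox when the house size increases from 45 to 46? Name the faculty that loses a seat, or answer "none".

At 45 seats: Arden 8, Carrow 14, Farrow 8, Harke 8, Galen 7.
At 46 seats: Arden 8, Carrow 15, Farrow 7, Harke 9, Galen 7.
Farrow drops from 8 to 7.

Farrow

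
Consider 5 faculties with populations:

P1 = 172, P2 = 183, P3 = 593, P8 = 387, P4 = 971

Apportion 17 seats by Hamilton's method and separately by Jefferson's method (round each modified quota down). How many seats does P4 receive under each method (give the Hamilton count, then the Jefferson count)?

Hamilton: P1 1, P2 1, P3 5, P8 3, P4 7.
Jefferson: P1 1, P2 1, P3 4, P8 3, P4 8.
P4 gets 7 under Hamilton and 8 under Jefferson.

7 and 8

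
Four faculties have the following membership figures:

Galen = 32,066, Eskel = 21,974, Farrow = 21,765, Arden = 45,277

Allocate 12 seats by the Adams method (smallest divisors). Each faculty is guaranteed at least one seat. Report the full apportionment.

Galen: 3; Eskel: 2; Farrow: 2; Arden: 5

Standard divisor 121082/12 ≈ 10090.167; standard quotas: Galen 3.178, Eskel 2.178, Farrow 2.157, Arden 4.487.
Rounding up gives 4, 3, 3, 5 = 15 seats, so the divisor must be adjusted.
With modified divisor 11200: modified quotas Galen 2.863, Eskel 1.962, Farrow 1.943, Arden 4.043.
Rounding up: Galen 3, Eskel 2, Farrow 2, Arden 5 (total 12).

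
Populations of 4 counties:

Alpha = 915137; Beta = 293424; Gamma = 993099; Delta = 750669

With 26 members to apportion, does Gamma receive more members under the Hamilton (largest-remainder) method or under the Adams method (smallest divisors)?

Hamilton: Alpha 8, Beta 2, Gamma 9, Delta 7.
Adams: Alpha 8, Beta 3, Gamma 8, Delta 7.
Gamma gets 9 under Hamilton and 8 under Adams.

Hamilton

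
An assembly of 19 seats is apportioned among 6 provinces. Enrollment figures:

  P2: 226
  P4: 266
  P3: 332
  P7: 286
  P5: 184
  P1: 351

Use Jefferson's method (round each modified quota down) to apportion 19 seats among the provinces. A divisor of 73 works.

P2 3, P4 3, P3 4, P7 3, P5 2, P1 4

With modified divisor 73: modified quotas P2 3.096, P4 3.644, P3 4.548, P7 3.918, P5 2.521, P1 4.808.
Rounding down: P2 3, P4 3, P3 4, P7 3, P5 2, P1 4 (total 19).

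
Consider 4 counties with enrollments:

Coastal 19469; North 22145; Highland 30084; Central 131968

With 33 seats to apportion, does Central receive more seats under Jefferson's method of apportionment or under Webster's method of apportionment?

Jefferson

Jefferson: Coastal 3, North 3, Highland 5, Central 22.
Webster: Coastal 3, North 4, Highland 5, Central 21.
Central gets 22 under Jefferson and 21 under Webster.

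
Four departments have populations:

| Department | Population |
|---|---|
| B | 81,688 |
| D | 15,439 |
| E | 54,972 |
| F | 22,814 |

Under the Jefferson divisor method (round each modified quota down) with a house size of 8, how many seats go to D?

0

Standard divisor 174913/8 ≈ 21864.125; standard quotas: B 3.736, D 0.706, E 2.514, F 1.043.
Rounding down gives 3, 0, 2, 1 = 6 seats, so the divisor must be adjusted.
With modified divisor 17300: modified quotas B 4.722, D 0.892, E 3.178, F 1.319.
Rounding down: B 4, D 0, E 3, F 1 (total 8).
D receives 0.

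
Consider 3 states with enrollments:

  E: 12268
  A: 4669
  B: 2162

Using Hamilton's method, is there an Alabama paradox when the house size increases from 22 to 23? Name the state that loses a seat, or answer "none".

B

At 22 seats: E 14, A 5, B 3.
At 23 seats: E 15, A 6, B 2.
B drops from 3 to 2.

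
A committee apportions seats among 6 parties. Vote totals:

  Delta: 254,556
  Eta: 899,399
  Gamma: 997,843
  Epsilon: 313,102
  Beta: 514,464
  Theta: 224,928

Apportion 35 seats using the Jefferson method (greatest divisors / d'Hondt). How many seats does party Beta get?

6

Standard divisor 3204292/35 ≈ 91551.2; standard quotas: Delta 2.780, Eta 9.824, Gamma 10.899, Epsilon 3.420, Beta 5.619, Theta 2.457.
Rounding down gives 2, 9, 10, 3, 5, 2 = 31 seats, so the divisor must be adjusted.
With modified divisor 84000: modified quotas Delta 3.030, Eta 10.707, Gamma 11.879, Epsilon 3.727, Beta 6.125, Theta 2.678.
Rounding down: Delta 3, Eta 10, Gamma 11, Epsilon 3, Beta 6, Theta 2 (total 35).
Beta receives 6.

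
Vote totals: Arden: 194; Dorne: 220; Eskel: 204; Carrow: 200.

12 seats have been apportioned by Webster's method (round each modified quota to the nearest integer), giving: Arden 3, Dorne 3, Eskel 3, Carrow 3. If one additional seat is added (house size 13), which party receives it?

Dorne

Priority for the next seat is population ÷ (current seats + 0.5).
Priorities: Arden 55.429, Dorne 62.857, Eskel 58.286, Carrow 57.143.
Highest priority: Dorne.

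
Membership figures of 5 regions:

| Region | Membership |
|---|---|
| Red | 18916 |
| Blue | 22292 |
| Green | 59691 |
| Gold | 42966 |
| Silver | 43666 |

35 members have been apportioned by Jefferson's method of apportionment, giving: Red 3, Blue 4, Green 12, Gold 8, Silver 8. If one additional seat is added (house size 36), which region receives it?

Priority for the next seat is population ÷ (current seats + 1).
Priorities: Red 4729.000, Blue 4458.400, Green 4591.615, Gold 4774.000, Silver 4851.778.
Highest priority: Silver.

Silver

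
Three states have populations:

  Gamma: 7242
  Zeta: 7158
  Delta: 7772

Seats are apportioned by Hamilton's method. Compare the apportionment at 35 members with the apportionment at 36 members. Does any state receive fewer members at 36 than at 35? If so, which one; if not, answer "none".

none

At 35 seats: Gamma 12, Zeta 11, Delta 12.
At 36 seats: Gamma 12, Zeta 12, Delta 12.
No state's allocation decreased.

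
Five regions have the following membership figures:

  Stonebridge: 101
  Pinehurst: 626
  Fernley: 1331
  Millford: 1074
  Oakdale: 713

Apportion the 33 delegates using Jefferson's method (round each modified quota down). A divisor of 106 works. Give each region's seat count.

Stonebridge 0; Pinehurst 5; Fernley 12; Millford 10; Oakdale 6

With modified divisor 106: modified quotas Stonebridge 0.953, Pinehurst 5.906, Fernley 12.557, Millford 10.132, Oakdale 6.726.
Rounding down: Stonebridge 0, Pinehurst 5, Fernley 12, Millford 10, Oakdale 6 (total 33).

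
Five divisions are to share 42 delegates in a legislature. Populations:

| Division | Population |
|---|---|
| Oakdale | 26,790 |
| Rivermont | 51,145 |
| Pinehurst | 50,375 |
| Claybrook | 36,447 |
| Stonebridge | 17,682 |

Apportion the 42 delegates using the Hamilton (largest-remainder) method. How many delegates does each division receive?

The standard divisor is 182439/42 ≈ 4343.786.
Standard quotas: Oakdale 6.1674, Rivermont 11.7743, Pinehurst 11.5970, Claybrook 8.3906, Stonebridge 4.0706.
Lower quotas: Oakdale 6, Rivermont 11, Pinehurst 11, Claybrook 8, Stonebridge 4 (sum 40, leaving 2 seats).
Remainders in descending order: Rivermont 0.7743, Pinehurst 0.5970, Claybrook 0.3906, Oakdale 0.1674, Stonebridge 0.0706.
Largest remainders: Rivermont, Pinehurst receive the extra seats.

Oakdale=6, Rivermont=12, Pinehurst=12, Claybrook=8, Stonebridge=4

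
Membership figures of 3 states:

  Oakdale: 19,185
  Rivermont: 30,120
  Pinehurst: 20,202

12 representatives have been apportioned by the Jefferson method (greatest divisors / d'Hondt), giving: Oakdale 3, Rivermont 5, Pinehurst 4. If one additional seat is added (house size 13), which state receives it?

Rivermont

Priority for the next seat is population ÷ (current seats + 1).
Priorities: Oakdale 4796.250, Rivermont 5020.000, Pinehurst 4040.400.
Highest priority: Rivermont.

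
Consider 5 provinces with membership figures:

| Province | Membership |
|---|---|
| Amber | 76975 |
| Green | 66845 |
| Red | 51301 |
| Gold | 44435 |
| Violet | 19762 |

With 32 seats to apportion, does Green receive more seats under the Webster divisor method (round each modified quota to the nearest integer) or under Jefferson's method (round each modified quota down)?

Webster: Amber 10, Green 8, Red 6, Gold 6, Violet 2.
Jefferson: Amber 10, Green 9, Red 6, Gold 5, Violet 2.
Green gets 8 under Webster and 9 under Jefferson.

Jefferson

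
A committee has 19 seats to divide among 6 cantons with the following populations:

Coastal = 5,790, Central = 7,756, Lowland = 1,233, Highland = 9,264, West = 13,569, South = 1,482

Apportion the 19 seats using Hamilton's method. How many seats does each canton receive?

Total 39094; standard divisor 39094/19 ≈ 2057.579.
Standard quotas: Coastal 2.8140, Central 3.7695, Lowland 0.5992, Highland 4.5024, West 6.5946, South 0.7203.
Lower quotas: Coastal 2, Central 3, Lowland 0, Highland 4, West 6, South 0 (sum 15, leaving 4 seats).
Remainders in descending order: Coastal 0.8140, Central 0.7695, South 0.7203, Lowland 0.5992, West 0.5946, Highland 0.5024.
The surplus seats go to Coastal, Central, South, Lowland.

Coastal=3, Central=4, Lowland=1, Highland=4, West=6, South=1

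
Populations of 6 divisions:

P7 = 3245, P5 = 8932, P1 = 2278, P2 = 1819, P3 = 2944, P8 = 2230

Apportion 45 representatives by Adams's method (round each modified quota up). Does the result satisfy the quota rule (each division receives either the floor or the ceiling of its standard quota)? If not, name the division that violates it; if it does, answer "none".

Standard quotas: P7 6.808, P5 18.740, P1 4.779, P2 3.816, P3 6.177, P8 4.679.
Adams allocation: P7 7, P5 18, P1 5, P2 4, P3 6, P8 5.
Every allocation lies between the lower and upper quota.

none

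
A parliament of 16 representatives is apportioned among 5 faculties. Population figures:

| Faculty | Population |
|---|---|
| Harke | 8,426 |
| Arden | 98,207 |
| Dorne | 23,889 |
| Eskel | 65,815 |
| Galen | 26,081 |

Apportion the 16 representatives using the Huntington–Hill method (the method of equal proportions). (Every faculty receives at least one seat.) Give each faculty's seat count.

Harke=1; Arden=7; Dorne=2; Eskel=4; Galen=2

With divisor 14935: modified quotas Harke 0.564, Arden 6.576, Dorne 1.600, Eskel 4.407, Galen 1.746.
Geometric-mean thresholds: Harke (min 1), Arden √(6·7)=6.481, Dorne √(1·2)=1.414, Eskel √(4·5)=4.472, Galen √(1·2)=1.414.
Each quota rounded against its threshold gives Harke 1, Arden 7, Dorne 2, Eskel 4, Galen 2 (total 16).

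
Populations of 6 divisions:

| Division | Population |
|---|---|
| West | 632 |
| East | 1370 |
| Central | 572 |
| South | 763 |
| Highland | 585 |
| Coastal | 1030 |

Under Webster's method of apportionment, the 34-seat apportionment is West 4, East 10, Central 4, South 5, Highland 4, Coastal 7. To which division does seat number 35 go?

West

Priority for the next seat is population ÷ (current seats + 0.5).
Priorities: West 140.444, East 130.476, Central 127.111, South 138.727, Highland 130.000, Coastal 137.333.
Highest priority: West.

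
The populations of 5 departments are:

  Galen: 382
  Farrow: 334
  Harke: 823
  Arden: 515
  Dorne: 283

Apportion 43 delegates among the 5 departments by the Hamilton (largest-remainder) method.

Standard divisor: 2337 ÷ 43 ≈ 54.349.
Standard quotas: Galen 7.029, Farrow 6.145, Harke 15.143, Arden 9.476, Dorne 5.207.
Lower quotas: Galen 7, Farrow 6, Harke 15, Arden 9, Dorne 5 (sum 42, leaving 1 seat).
Remainders in descending order: Arden 0.476, Dorne 0.207, Farrow 0.145, Harke 0.143, Galen 0.029.
The surplus seat goes to Arden.

Galen: 7; Farrow: 6; Harke: 15; Arden: 10; Dorne: 5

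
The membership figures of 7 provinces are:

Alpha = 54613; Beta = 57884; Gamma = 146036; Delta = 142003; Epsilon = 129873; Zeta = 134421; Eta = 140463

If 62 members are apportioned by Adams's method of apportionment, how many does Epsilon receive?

Standard divisor 805293/62 ≈ 12988.597; standard quotas: Alpha 4.205, Beta 4.457, Gamma 11.243, Delta 10.933, Epsilon 9.999, Zeta 10.349, Eta 10.814.
Rounding up gives 5, 5, 12, 11, 10, 11, 11 = 65 seats, so the divisor must be adjusted.
With modified divisor 13800: modified quotas Alpha 3.957, Beta 4.194, Gamma 10.582, Delta 10.290, Epsilon 9.411, Zeta 9.741, Eta 10.178.
Rounding up: Alpha 4, Beta 5, Gamma 11, Delta 11, Epsilon 10, Zeta 10, Eta 11 (total 62).
Epsilon receives 10.

10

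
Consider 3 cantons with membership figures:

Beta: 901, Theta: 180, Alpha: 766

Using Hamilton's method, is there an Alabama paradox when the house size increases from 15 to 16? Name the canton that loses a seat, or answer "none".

At 15 seats: Beta 7, Theta 2, Alpha 6.
At 16 seats: Beta 8, Theta 1, Alpha 7.
Theta drops from 2 to 1.

Theta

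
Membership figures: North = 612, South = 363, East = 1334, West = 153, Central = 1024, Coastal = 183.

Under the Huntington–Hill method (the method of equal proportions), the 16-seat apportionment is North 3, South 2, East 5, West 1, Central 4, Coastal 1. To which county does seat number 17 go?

East

Priority for the next seat is population ÷ (√(s·(s+1))).
Priorities: North 176.669, South 148.194, East 243.554, West 108.187, Central 228.973, Coastal 129.401.
Highest priority: East.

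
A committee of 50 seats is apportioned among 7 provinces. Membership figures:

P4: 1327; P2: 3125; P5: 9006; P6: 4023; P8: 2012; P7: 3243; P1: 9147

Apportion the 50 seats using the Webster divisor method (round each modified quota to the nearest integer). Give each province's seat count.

Standard divisor 31883/50 ≈ 637.66; standard quotas: P4 2.081, P2 4.901, P5 14.124, P6 6.309, P8 3.155, P7 5.086, P1 14.345.
Rounding to the nearest integer gives 2, 5, 14, 6, 3, 5, 14 = 49 seats, so the divisor must be adjusted.
With modified divisor 626: modified quotas P4 2.120, P2 4.992, P5 14.387, P6 6.427, P8 3.214, P7 5.181, P1 14.612.
Rounding to the nearest integer: P4 2, P2 5, P5 14, P6 6, P8 3, P7 5, P1 15 (total 50).

P4 2, P2 5, P5 14, P6 6, P8 3, P7 5, P1 15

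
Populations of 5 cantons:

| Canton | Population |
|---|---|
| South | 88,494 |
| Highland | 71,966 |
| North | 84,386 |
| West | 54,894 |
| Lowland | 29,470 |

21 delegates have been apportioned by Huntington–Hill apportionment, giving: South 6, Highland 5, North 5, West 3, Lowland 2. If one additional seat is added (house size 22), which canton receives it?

West

Priority for the next seat is population ÷ (√(s·(s+1))).
Priorities: South 13654.921, Highland 13139.134, North 15406.705, West 15846.533, Lowland 12031.077.
Highest priority: West.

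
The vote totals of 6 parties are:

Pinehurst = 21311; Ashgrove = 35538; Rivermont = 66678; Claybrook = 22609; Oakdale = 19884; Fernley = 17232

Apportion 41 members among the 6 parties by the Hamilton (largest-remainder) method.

Pinehurst=5, Ashgrove=8, Rivermont=15, Claybrook=5, Oakdale=4, Fernley=4

Standard divisor: 183252 ÷ 41 ≈ 4469.561.
Standard quotas: Pinehurst 4.7680, Ashgrove 7.9511, Rivermont 14.9182, Claybrook 5.0584, Oakdale 4.4488, Fernley 3.8554.
Lower quotas: Pinehurst 4, Ashgrove 7, Rivermont 14, Claybrook 5, Oakdale 4, Fernley 3 (sum 37, leaving 4 seats).
Remainders in descending order: Ashgrove 0.9511, Rivermont 0.9182, Fernley 0.8554, Pinehurst 0.7680, Oakdale 0.4488, Claybrook 0.0584.
Largest remainders: Ashgrove, Rivermont, Fernley, Pinehurst receive the extra seats.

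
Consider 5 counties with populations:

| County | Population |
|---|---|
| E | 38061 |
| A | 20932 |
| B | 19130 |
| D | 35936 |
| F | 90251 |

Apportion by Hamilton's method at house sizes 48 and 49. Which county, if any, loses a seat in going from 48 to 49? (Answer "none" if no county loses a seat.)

At 48 seats: E 9, A 5, B 5, D 8, F 21.
At 49 seats: E 9, A 5, B 4, D 9, F 22.
B drops from 5 to 4.

B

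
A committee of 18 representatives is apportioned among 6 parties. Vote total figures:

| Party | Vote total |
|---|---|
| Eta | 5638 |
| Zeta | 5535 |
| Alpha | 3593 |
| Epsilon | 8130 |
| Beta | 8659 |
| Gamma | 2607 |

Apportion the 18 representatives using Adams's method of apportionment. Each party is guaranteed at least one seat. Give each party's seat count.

Eta 3, Zeta 3, Alpha 2, Epsilon 4, Beta 4, Gamma 2

Standard divisor 34162/18 ≈ 1897.889; standard quotas: Eta 2.971, Zeta 2.916, Alpha 1.893, Epsilon 4.284, Beta 4.562, Gamma 1.374.
Rounding up gives 3, 3, 2, 5, 5, 2 = 20 seats, so the divisor must be adjusted.
With modified divisor 2400: modified quotas Eta 2.349, Zeta 2.306, Alpha 1.497, Epsilon 3.388, Beta 3.608, Gamma 1.086.
Rounding up: Eta 3, Zeta 3, Alpha 2, Epsilon 4, Beta 4, Gamma 2 (total 18).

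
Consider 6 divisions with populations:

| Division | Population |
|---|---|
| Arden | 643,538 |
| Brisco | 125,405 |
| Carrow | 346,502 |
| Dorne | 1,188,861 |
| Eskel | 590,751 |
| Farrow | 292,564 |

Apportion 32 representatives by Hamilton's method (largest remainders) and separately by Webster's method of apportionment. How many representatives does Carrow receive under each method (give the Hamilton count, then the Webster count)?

Hamilton: Arden 6, Brisco 1, Carrow 4, Dorne 12, Eskel 6, Farrow 3.
Webster: Arden 7, Brisco 1, Carrow 3, Dorne 12, Eskel 6, Farrow 3.
Carrow gets 4 under Hamilton and 3 under Webster.

4 and 3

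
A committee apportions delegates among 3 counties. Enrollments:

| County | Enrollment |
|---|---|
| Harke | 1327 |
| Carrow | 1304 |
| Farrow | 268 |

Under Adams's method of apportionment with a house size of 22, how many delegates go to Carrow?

Standard divisor 2899/22 ≈ 131.773; standard quotas: Harke 10.070, Carrow 9.896, Farrow 2.034.
Rounding up gives 11, 10, 3 = 24 seats, so the divisor must be adjusted.
With modified divisor 140: modified quotas Harke 9.479, Carrow 9.314, Farrow 1.914.
Rounding up: Harke 10, Carrow 10, Farrow 2 (total 22).
Carrow receives 10.

10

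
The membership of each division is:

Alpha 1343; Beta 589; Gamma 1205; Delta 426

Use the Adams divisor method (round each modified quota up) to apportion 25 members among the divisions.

Standard divisor 3563/25 ≈ 142.52; standard quotas: Alpha 9.423, Beta 4.133, Gamma 8.455, Delta 2.989.
Rounding up gives 10, 5, 9, 3 = 27 seats, so the divisor must be adjusted.
With modified divisor 150: modified quotas Alpha 8.953, Beta 3.927, Gamma 8.033, Delta 2.840.
Rounding up: Alpha 9, Beta 4, Gamma 9, Delta 3 (total 25).

Alpha 9; Beta 4; Gamma 9; Delta 3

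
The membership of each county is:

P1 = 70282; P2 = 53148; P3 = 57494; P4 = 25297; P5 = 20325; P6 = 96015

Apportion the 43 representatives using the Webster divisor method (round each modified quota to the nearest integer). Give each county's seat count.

P1 9, P2 7, P3 8, P4 3, P5 3, P6 13

Standard divisor 322561/43 ≈ 7501.419; standard quotas: P1 9.369, P2 7.085, P3 7.664, P4 3.372, P5 2.709, P6 12.800.
Rounding to the nearest integer gives P1 9, P2 7, P3 8, P4 3, P5 3, P6 13 — total 43, matching the house size, so no adjustment is needed.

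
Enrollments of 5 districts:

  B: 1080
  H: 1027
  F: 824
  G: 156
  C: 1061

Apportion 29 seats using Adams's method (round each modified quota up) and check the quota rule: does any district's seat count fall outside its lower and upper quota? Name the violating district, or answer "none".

Standard quotas: B 7.551, H 7.180, F 5.761, G 1.091, C 7.418.
Adams allocation: B 7, H 7, F 6, G 2, C 7.
Every allocation lies between the lower and upper quota.

none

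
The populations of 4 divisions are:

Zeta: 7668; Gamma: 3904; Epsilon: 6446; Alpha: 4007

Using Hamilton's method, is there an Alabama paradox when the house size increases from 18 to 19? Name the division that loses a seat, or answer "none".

Alpha

At 18 seats: Zeta 6, Gamma 3, Epsilon 5, Alpha 4.
At 19 seats: Zeta 7, Gamma 3, Epsilon 6, Alpha 3.
Alpha drops from 4 to 3.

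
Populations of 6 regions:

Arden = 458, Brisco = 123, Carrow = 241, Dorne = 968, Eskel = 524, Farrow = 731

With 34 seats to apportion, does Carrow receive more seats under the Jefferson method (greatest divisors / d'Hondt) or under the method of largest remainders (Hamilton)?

Hamilton

Jefferson: Arden 5, Brisco 1, Carrow 2, Dorne 11, Eskel 6, Farrow 9.
Hamilton: Arden 5, Brisco 1, Carrow 3, Dorne 11, Eskel 6, Farrow 8.
Carrow gets 2 under Jefferson and 3 under Hamilton.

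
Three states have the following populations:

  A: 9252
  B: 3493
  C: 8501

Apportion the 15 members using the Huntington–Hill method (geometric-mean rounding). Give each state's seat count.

With divisor 1427: modified quotas A 6.484, B 2.448, C 5.957.
Geometric-mean thresholds: A √(6·7)=6.481, B √(2·3)=2.449, C √(5·6)=5.477.
Each quota rounded against its threshold gives A 7, B 2, C 6 (total 15).

A 7; B 2; C 6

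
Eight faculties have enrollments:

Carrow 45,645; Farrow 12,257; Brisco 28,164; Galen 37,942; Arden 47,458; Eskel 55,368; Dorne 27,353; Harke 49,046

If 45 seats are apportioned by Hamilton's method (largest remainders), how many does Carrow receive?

7

Standard divisor: 303233 ÷ 45 ≈ 6738.511.
Standard quotas: Carrow 6.7738, Farrow 1.8189, Brisco 4.1796, Galen 5.6306, Arden 7.0428, Eskel 8.2167, Dorne 4.0592, Harke 7.2785.
Lower quotas: Carrow 6, Farrow 1, Brisco 4, Galen 5, Arden 7, Eskel 8, Dorne 4, Harke 7 (sum 42, leaving 3 seats).
Remainders in descending order: Farrow 0.8189, Carrow 0.7738, Galen 0.6306, Harke 0.2785, Eskel 0.2167, Brisco 0.1796, Dorne 0.0592, Arden 0.0428.
Largest remainders: Farrow, Carrow, Galen receive the extra seats.
Carrow receives 7.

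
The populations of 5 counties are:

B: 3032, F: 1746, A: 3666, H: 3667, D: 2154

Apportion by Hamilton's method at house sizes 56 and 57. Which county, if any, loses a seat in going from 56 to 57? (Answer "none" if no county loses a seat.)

At 56 seats: B 12, F 7, A 14, H 14, D 9.
At 57 seats: B 12, F 7, A 15, H 15, D 8.
D drops from 9 to 8.

D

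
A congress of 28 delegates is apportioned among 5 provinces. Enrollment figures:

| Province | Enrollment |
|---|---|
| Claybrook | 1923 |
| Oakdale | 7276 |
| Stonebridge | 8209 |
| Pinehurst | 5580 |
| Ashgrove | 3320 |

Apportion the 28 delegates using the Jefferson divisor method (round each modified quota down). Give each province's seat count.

Standard divisor 26308/28 ≈ 939.571; standard quotas: Claybrook 2.047, Oakdale 7.744, Stonebridge 8.737, Pinehurst 5.939, Ashgrove 3.534.
Rounding down gives 2, 7, 8, 5, 3 = 25 seats, so the divisor must be adjusted.
With modified divisor 900: modified quotas Claybrook 2.137, Oakdale 8.084, Stonebridge 9.121, Pinehurst 6.200, Ashgrove 3.689.
Rounding down: Claybrook 2, Oakdale 8, Stonebridge 9, Pinehurst 6, Ashgrove 3 (total 28).

Claybrook 2; Oakdale 8; Stonebridge 9; Pinehurst 6; Ashgrove 3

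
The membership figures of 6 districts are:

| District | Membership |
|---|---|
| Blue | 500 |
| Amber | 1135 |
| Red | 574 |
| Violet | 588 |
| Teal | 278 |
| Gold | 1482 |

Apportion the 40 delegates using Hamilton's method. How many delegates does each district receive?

Blue=4, Amber=10, Red=5, Violet=5, Teal=3, Gold=13

Standard divisor: 4557 ÷ 40 ≈ 113.925.
Standard quotas: Blue 4.389, Amber 9.963, Red 5.038, Violet 5.161, Teal 2.440, Gold 13.009.
Lower quotas: Blue 4, Amber 9, Red 5, Violet 5, Teal 2, Gold 13 (sum 38, leaving 2 seats).
Remainders in descending order: Amber 0.963, Teal 0.440, Blue 0.389, Violet 0.161, Red 0.038, Gold 0.009.
Largest remainders: Amber, Teal receive the extra seats.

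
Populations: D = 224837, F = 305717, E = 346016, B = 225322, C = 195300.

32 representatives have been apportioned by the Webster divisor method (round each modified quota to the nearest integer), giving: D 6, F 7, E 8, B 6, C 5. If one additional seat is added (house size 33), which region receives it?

F

Priority for the next seat is population ÷ (current seats + 0.5).
Priorities: D 34590.308, F 40762.267, E 40707.765, B 34664.923, C 35509.091.
Highest priority: F.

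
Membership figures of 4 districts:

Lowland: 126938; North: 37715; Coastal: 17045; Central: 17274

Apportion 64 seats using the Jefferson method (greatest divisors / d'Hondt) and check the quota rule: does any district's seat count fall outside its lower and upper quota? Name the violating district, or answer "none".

Standard quotas: Lowland 40.830, North 12.131, Coastal 5.483, Central 5.556.
Jefferson allocation: Lowland 42, North 12, Coastal 5, Central 5.
Lowland has quota 40.830 (lower 40, upper 41) but receives 42 — outside the quota interval.

Lowland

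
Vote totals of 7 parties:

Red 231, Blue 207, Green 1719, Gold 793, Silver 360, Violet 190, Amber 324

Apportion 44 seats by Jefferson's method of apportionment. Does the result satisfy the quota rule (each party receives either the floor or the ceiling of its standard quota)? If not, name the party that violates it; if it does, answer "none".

Standard quotas: Red 2.658, Blue 2.382, Green 19.779, Gold 9.124, Silver 4.142, Violet 2.186, Amber 3.728.
Jefferson allocation: Red 2, Blue 2, Green 21, Gold 9, Silver 4, Violet 2, Amber 4.
Green has quota 19.779 (lower 19, upper 20) but receives 21 — outside the quota interval.

Green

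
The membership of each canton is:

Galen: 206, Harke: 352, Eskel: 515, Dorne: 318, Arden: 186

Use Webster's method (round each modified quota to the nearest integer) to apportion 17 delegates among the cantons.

Galen 2, Harke 4, Eskel 6, Dorne 3, Arden 2

Standard divisor 1577/17 ≈ 92.765; standard quotas: Galen 2.221, Harke 3.795, Eskel 5.552, Dorne 3.428, Arden 2.005.
Rounding to the nearest integer gives Galen 2, Harke 4, Eskel 6, Dorne 3, Arden 2 — total 17, matching the house size, so no adjustment is needed.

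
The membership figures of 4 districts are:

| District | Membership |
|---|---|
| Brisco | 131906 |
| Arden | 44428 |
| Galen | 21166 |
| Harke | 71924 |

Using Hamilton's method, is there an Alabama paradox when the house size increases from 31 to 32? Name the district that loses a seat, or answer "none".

Galen

At 31 seats: Brisco 15, Arden 5, Galen 3, Harke 8.
At 32 seats: Brisco 16, Arden 5, Galen 2, Harke 9.
Galen drops from 3 to 2.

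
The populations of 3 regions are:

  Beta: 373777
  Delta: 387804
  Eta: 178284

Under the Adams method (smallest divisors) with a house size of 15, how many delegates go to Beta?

6

Standard divisor 939865/15 ≈ 62657.667; standard quotas: Beta 5.965, Delta 6.189, Eta 2.845.
Rounding up gives 6, 7, 3 = 16 seats, so the divisor must be adjusted.
With modified divisor 69700: modified quotas Beta 5.363, Delta 5.564, Eta 2.558.
Rounding up: Beta 6, Delta 6, Eta 3 (total 15).
Beta receives 6.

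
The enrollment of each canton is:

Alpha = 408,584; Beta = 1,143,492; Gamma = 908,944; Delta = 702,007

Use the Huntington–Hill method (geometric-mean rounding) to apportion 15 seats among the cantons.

With divisor 206009: modified quotas Alpha 1.983, Beta 5.551, Gamma 4.412, Delta 3.408.
Geometric-mean thresholds: Alpha √(1·2)=1.414, Beta √(5·6)=5.477, Gamma √(4·5)=4.472, Delta √(3·4)=3.464.
Each quota rounded against its threshold gives Alpha 2, Beta 6, Gamma 4, Delta 3 (total 15).

Alpha 2; Beta 6; Gamma 4; Delta 3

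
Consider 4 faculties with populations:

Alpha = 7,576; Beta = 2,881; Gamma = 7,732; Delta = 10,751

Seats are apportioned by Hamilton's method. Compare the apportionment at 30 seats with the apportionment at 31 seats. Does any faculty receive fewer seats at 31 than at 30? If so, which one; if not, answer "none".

At 30 seats: Alpha 8, Beta 3, Gamma 8, Delta 11.
At 31 seats: Alpha 8, Beta 3, Gamma 8, Delta 12.
No faculty's allocation decreased.

none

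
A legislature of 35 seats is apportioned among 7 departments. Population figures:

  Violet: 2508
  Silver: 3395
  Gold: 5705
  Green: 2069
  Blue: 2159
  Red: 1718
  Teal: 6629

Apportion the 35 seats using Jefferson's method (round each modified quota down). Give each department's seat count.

Violet 3, Silver 5, Gold 9, Green 3, Blue 3, Red 2, Teal 10

Standard divisor 24183/35 ≈ 690.943; standard quotas: Violet 3.630, Silver 4.914, Gold 8.257, Green 2.994, Blue 3.125, Red 2.486, Teal 9.594.
Rounding down gives 3, 4, 8, 2, 3, 2, 9 = 31 seats, so the divisor must be adjusted.
With modified divisor 630.4: modified quotas Violet 3.978, Silver 5.385, Gold 9.050, Green 3.282, Blue 3.425, Red 2.725, Teal 10.516.
Rounding down: Violet 3, Silver 5, Gold 9, Green 3, Blue 3, Red 2, Teal 10 (total 35).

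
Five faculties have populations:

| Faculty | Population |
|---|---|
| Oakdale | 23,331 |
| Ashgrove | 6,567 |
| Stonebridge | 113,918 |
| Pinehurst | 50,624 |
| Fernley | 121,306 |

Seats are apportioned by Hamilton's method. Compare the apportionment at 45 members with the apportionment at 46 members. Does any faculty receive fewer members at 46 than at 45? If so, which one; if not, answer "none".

Oakdale

At 45 seats: Oakdale 4, Ashgrove 1, Stonebridge 16, Pinehurst 7, Fernley 17.
At 46 seats: Oakdale 3, Ashgrove 1, Stonebridge 17, Pinehurst 7, Fernley 18.
Oakdale drops from 4 to 3.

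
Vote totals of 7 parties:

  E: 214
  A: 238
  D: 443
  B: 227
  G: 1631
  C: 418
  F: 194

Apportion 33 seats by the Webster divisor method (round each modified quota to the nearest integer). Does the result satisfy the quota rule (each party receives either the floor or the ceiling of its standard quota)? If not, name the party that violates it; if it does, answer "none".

G

Standard quotas: E 2.099, A 2.334, D 4.344, B 2.226, G 15.995, C 4.099, F 1.903.
Webster allocation: E 2, A 2, D 4, B 2, G 17, C 4, F 2.
G has quota 15.995 (lower 15, upper 16) but receives 17 — outside the quota interval.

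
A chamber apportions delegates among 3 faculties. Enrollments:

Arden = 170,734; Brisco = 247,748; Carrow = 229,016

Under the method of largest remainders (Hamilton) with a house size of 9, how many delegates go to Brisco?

4

The standard divisor is 647498/9 ≈ 71944.222.
Standard quotas: Arden 2.3731, Brisco 3.4436, Carrow 3.1832.
Lower quotas: Arden 2, Brisco 3, Carrow 3 (sum 8, leaving 1 seat).
Remainders in descending order: Brisco 0.4436, Arden 0.3731, Carrow 0.1832.
Largest remainder: Brisco receives the extra seat.
Brisco receives 4.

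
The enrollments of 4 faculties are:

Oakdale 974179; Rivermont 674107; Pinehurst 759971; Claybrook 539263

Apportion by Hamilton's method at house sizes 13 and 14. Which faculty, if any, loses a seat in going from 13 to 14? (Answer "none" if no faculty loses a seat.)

At 13 seats: Oakdale 4, Rivermont 3, Pinehurst 3, Claybrook 3.
At 14 seats: Oakdale 5, Rivermont 3, Pinehurst 4, Claybrook 2.
Claybrook drops from 3 to 2.

Claybrook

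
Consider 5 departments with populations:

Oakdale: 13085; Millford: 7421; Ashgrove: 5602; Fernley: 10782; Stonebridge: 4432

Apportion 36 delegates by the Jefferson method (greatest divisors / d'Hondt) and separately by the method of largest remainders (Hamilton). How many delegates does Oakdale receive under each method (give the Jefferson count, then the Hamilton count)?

12 and 11

Jefferson: Oakdale 12, Millford 6, Ashgrove 5, Fernley 9, Stonebridge 4.
Hamilton: Oakdale 11, Millford 7, Ashgrove 5, Fernley 9, Stonebridge 4.
Oakdale gets 12 under Jefferson and 11 under Hamilton.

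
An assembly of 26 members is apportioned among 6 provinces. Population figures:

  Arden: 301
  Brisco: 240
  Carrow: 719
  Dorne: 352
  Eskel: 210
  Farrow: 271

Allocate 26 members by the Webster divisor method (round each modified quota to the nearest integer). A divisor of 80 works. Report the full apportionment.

With modified divisor 80: modified quotas Arden 3.763, Brisco 3.000, Carrow 8.988, Dorne 4.400, Eskel 2.625, Farrow 3.388.
Rounding to the nearest integer: Arden 4, Brisco 3, Carrow 9, Dorne 4, Eskel 3, Farrow 3 (total 26).

Arden 4; Brisco 3; Carrow 9; Dorne 4; Eskel 3; Farrow 3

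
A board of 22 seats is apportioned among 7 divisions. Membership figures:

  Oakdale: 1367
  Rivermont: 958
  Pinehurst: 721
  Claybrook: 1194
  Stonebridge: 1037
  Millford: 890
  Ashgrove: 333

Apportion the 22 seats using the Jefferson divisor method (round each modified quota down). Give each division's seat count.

Standard divisor 6500/22 ≈ 295.455; standard quotas: Oakdale 4.627, Rivermont 3.242, Pinehurst 2.440, Claybrook 4.041, Stonebridge 3.510, Millford 3.012, Ashgrove 1.127.
Rounding down gives 4, 3, 2, 4, 3, 3, 1 = 20 seats, so the divisor must be adjusted.
With modified divisor 250: modified quotas Oakdale 5.468, Rivermont 3.832, Pinehurst 2.884, Claybrook 4.776, Stonebridge 4.148, Millford 3.560, Ashgrove 1.332.
Rounding down: Oakdale 5, Rivermont 3, Pinehurst 2, Claybrook 4, Stonebridge 4, Millford 3, Ashgrove 1 (total 22).

Oakdale: 5; Rivermont: 3; Pinehurst: 2; Claybrook: 4; Stonebridge: 4; Millford: 3; Ashgrove: 1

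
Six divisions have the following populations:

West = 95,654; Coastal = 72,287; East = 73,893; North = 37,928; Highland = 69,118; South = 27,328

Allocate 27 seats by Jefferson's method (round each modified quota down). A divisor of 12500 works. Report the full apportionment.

West=7; Coastal=5; East=5; North=3; Highland=5; South=2

With modified divisor 12500: modified quotas West 7.652, Coastal 5.783, East 5.911, North 3.034, Highland 5.529, South 2.186.
Rounding down: West 7, Coastal 5, East 5, North 3, Highland 5, South 2 (total 27).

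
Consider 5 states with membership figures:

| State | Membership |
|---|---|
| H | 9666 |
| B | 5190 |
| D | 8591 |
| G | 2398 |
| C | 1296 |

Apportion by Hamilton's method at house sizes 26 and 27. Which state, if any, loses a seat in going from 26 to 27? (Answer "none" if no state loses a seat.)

At 26 seats: H 9, B 5, D 8, G 3, C 1.
At 27 seats: H 10, B 5, D 9, G 2, C 1.
G drops from 3 to 2.

G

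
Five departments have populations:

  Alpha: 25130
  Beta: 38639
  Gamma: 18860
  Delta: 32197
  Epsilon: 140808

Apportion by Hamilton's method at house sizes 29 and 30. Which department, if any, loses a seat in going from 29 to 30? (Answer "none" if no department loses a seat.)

none

At 29 seats: Alpha 3, Beta 4, Gamma 2, Delta 4, Epsilon 16.
At 30 seats: Alpha 3, Beta 5, Gamma 2, Delta 4, Epsilon 16.
No department's allocation decreased.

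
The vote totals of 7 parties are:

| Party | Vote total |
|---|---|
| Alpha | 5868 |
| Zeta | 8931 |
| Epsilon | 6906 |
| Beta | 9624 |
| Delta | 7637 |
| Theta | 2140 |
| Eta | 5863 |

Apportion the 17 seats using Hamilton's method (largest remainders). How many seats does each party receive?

Alpha 2, Zeta 3, Epsilon 3, Beta 3, Delta 3, Theta 1, Eta 2

Total 46969; standard divisor 46969/17 ≈ 2762.882.
Standard quotas: Alpha 2.1239, Zeta 3.2325, Epsilon 2.4996, Beta 3.4833, Delta 2.7641, Theta 0.7746, Eta 2.1221.
Lower quotas: Alpha 2, Zeta 3, Epsilon 2, Beta 3, Delta 2, Theta 0, Eta 2 (sum 14, leaving 3 seats).
Remainders in descending order: Theta 0.7746, Delta 0.7641, Epsilon 0.4996, Beta 0.4833, Zeta 0.2325, Alpha 0.1239, Eta 0.1221.
The surplus seats go to Theta, Delta, Epsilon.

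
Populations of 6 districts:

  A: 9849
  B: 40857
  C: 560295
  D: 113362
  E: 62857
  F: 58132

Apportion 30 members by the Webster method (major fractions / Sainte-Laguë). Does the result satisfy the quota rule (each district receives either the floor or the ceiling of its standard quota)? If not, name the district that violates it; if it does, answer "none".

Standard quotas: A 0.350, B 1.450, C 19.884, D 4.023, E 2.231, F 2.063.
Webster allocation: A 0, B 1, C 21, D 4, E 2, F 2.
C has quota 19.884 (lower 19, upper 20) but receives 21 — outside the quota interval.

C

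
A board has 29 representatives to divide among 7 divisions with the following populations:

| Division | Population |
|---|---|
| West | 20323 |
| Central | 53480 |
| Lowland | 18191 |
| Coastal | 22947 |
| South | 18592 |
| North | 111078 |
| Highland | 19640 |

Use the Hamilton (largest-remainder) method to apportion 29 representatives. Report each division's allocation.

West: 2; Central: 6; Lowland: 2; Coastal: 3; South: 2; North: 12; Highland: 2

The standard divisor is 264251/29 ≈ 9112.103.
Standard quotas: West 2.2303, Central 5.8691, Lowland 1.9964, Coastal 2.5183, South 2.0404, North 12.1902, Highland 2.1554.
Lower quotas: West 2, Central 5, Lowland 1, Coastal 2, South 2, North 12, Highland 2 (sum 26, leaving 3 seats).
Remainders in descending order: Lowland 0.9964, Central 0.8691, Coastal 0.5183, West 0.2303, North 0.1902, Highland 0.1554, South 0.0404.
The surplus seats go to Lowland, Central, Coastal.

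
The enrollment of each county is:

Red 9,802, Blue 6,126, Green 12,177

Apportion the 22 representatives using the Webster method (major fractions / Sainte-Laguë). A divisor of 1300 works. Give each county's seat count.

With modified divisor 1300: modified quotas Red 7.540, Blue 4.712, Green 9.367.
Rounding to the nearest integer: Red 8, Blue 5, Green 9 (total 22).

Red 8, Blue 5, Green 9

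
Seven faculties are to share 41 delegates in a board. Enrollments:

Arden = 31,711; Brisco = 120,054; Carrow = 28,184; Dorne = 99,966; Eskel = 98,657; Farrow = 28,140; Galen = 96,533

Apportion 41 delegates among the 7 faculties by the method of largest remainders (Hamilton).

The standard divisor is 503245/41 ≈ 12274.268.
Standard quotas: Arden 2.5835, Brisco 9.7809, Carrow 2.2962, Dorne 8.1444, Eskel 8.0377, Farrow 2.2926, Galen 7.8647.
Lower quotas: Arden 2, Brisco 9, Carrow 2, Dorne 8, Eskel 8, Farrow 2, Galen 7 (sum 38, leaving 3 seats).
Remainders in descending order: Galen 0.8647, Brisco 0.7809, Arden 0.5835, Carrow 0.2962, Farrow 0.2926, Dorne 0.1444, Eskel 0.0377.
Largest remainders: Galen, Brisco, Arden receive the extra seats.

Arden: 3; Brisco: 10; Carrow: 2; Dorne: 8; Eskel: 8; Farrow: 2; Galen: 8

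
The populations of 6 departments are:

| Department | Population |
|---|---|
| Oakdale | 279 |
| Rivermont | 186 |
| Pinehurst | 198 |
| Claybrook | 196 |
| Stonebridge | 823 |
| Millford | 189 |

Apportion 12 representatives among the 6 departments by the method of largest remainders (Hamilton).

Oakdale: 2; Rivermont: 1; Pinehurst: 1; Claybrook: 1; Stonebridge: 6; Millford: 1

Total 1871; standard divisor 1871/12 ≈ 155.917.
Standard quotas: Oakdale 1.789, Rivermont 1.193, Pinehurst 1.270, Claybrook 1.257, Stonebridge 5.278, Millford 1.212.
Lower quotas: Oakdale 1, Rivermont 1, Pinehurst 1, Claybrook 1, Stonebridge 5, Millford 1 (sum 10, leaving 2 seats).
Remainders in descending order: Oakdale 0.789, Stonebridge 0.278, Pinehurst 0.270, Claybrook 0.257, Millford 0.212, Rivermont 0.193.
The surplus seats go to Oakdale, Stonebridge.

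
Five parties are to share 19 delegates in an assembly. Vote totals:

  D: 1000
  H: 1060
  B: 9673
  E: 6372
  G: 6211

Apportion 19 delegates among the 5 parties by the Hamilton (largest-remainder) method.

The standard divisor is 24316/19 ≈ 1279.789.
Standard quotas: D 0.7814, H 0.8283, B 7.5583, E 4.9789, G 4.8531.
Lower quotas: D 0, H 0, B 7, E 4, G 4 (sum 15, leaving 4 seats).
Remainders in descending order: E 0.9789, G 0.8531, H 0.8283, D 0.7814, B 0.5583.
The surplus seats go to E, G, H, D.

D 1, H 1, B 7, E 5, G 5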